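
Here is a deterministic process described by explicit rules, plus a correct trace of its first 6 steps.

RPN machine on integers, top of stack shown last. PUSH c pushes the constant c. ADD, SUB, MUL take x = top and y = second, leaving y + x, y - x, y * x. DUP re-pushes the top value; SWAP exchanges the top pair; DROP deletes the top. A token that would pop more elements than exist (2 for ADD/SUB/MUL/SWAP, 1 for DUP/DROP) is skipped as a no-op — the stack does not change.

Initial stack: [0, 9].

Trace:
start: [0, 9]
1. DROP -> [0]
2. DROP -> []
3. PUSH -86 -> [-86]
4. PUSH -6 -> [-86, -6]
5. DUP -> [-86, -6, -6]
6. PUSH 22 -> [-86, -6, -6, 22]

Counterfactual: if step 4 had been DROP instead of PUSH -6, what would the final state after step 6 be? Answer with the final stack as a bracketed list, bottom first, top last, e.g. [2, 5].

[22]

(re-executing from step 4 with the substitution; state before step 4: [-86])
4. DROP -> []
5. DUP -> []
6. PUSH 22 -> [22]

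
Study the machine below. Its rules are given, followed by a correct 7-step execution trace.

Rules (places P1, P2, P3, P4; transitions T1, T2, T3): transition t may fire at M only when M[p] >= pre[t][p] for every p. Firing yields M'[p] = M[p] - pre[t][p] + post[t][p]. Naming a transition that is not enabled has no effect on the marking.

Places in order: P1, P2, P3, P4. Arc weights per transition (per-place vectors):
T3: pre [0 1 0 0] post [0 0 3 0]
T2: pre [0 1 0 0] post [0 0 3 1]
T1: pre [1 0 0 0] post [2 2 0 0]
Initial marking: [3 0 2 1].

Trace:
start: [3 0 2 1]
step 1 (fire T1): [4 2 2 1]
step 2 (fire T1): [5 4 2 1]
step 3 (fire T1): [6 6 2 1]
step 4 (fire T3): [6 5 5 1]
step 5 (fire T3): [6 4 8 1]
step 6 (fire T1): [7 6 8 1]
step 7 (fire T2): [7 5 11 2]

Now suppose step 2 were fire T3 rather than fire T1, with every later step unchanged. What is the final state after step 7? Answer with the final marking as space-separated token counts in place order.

(re-executing from step 2 with the substitution; state before step 2: [4 2 2 1])
step 2 (fire T3): [4 1 5 1]
step 3 (fire T1): [5 3 5 1]
step 4 (fire T3): [5 2 8 1]
step 5 (fire T3): [5 1 11 1]
step 6 (fire T1): [6 3 11 1]
step 7 (fire T2): [6 2 14 2]

6 2 14 2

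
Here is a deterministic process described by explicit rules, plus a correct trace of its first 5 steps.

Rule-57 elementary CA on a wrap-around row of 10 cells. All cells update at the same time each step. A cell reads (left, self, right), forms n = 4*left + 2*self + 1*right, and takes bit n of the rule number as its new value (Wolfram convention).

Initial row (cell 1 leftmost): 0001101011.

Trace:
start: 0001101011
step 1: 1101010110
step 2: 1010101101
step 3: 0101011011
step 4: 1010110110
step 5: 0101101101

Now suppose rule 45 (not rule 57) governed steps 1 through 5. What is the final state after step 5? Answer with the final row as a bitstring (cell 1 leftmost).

(re-executing steps 1..5 under rule 45; state before step 1: 0001101011)
step 1: 0101011110
step 2: 0111110000
step 3: 0100000111
step 4: 1101110100
step 5: 1011001100

1011001100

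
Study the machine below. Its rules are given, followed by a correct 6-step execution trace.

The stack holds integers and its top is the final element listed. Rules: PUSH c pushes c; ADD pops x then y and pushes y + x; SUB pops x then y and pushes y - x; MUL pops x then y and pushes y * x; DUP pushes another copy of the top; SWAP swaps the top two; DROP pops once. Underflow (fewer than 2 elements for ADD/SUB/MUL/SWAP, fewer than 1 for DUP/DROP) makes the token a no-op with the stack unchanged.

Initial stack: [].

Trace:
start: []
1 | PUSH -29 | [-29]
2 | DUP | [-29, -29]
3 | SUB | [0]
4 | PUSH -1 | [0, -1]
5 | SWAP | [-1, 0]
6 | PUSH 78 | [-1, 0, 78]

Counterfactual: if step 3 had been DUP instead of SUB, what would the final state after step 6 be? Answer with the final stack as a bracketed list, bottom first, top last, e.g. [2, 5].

(re-executing from step 3 with the substitution; state before step 3: [-29, -29])
3 | DUP | [-29, -29, -29]
4 | PUSH -1 | [-29, -29, -29, -1]
5 | SWAP | [-29, -29, -1, -29]
6 | PUSH 78 | [-29, -29, -1, -29, 78]

[-29, -29, -1, -29, 78]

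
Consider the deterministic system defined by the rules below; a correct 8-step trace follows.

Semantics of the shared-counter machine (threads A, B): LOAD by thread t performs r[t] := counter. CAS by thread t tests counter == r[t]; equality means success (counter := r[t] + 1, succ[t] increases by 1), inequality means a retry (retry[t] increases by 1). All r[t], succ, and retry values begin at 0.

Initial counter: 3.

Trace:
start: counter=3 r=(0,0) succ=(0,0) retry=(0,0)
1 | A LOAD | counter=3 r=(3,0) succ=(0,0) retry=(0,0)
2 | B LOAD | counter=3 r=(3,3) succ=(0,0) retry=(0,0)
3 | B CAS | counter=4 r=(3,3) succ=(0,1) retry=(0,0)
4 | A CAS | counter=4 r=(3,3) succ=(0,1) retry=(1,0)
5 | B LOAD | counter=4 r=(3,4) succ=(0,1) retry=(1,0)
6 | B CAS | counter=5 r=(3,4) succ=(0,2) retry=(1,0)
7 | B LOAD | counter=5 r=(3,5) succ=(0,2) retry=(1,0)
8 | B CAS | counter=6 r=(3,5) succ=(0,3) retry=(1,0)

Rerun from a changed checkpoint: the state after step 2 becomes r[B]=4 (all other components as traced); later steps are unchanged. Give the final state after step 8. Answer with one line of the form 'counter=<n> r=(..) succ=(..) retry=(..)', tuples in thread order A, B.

counter=6 r=(3,5) succ=(1,2) retry=(0,1)

state after step 2 := counter=3 r=(3,4) succ=(0,0) retry=(0,0)
3 | B CAS | counter=3 r=(3,4) succ=(0,0) retry=(0,1)
4 | A CAS | counter=4 r=(3,4) succ=(1,0) retry=(0,1)
5 | B LOAD | counter=4 r=(3,4) succ=(1,0) retry=(0,1)
6 | B CAS | counter=5 r=(3,4) succ=(1,1) retry=(0,1)
7 | B LOAD | counter=5 r=(3,5) succ=(1,1) retry=(0,1)
8 | B CAS | counter=6 r=(3,5) succ=(1,2) retry=(0,1)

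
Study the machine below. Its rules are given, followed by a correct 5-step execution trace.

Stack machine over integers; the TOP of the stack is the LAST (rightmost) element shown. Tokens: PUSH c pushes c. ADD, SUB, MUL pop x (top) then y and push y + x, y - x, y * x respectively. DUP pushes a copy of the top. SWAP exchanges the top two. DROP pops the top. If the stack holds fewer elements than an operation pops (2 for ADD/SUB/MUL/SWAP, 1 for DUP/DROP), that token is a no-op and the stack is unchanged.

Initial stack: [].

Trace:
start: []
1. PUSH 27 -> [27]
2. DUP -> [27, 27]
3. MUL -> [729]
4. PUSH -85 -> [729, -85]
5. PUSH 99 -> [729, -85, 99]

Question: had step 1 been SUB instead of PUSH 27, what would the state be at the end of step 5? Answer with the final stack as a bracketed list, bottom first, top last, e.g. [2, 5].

(re-executing from step 1 with the substitution; state before step 1: [])
1. SUB -> []
2. DUP -> []
3. MUL -> []
4. PUSH -85 -> [-85]
5. PUSH 99 -> [-85, 99]

[-85, 99]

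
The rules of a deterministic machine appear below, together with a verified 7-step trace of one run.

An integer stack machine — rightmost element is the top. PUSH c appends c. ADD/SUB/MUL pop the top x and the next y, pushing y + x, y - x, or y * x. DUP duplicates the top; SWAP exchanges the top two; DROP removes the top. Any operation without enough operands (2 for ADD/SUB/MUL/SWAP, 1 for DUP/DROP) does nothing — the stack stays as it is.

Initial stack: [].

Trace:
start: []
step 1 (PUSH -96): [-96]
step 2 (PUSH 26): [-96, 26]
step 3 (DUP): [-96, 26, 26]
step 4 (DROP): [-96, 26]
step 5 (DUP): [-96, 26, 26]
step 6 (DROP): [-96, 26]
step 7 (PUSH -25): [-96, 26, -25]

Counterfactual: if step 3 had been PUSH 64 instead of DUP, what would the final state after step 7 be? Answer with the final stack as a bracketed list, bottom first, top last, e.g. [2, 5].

(re-executing from step 3 with the substitution; state before step 3: [-96, 26])
step 3 (PUSH 64): [-96, 26, 64]
step 4 (DROP): [-96, 26]
step 5 (DUP): [-96, 26, 26]
step 6 (DROP): [-96, 26]
step 7 (PUSH -25): [-96, 26, -25]

[-96, 26, -25]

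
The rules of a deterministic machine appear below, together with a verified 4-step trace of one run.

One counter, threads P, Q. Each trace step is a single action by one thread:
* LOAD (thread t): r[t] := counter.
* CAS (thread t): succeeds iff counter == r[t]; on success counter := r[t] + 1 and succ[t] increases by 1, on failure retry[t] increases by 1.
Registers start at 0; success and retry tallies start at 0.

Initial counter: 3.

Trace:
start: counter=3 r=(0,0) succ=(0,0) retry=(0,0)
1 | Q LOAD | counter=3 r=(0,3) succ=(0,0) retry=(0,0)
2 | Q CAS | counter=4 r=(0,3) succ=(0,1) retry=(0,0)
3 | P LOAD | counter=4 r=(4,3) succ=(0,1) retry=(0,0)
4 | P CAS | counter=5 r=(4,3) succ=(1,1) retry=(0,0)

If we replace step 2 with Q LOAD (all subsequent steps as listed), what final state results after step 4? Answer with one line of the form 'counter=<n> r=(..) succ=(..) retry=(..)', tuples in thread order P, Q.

counter=4 r=(3,3) succ=(1,0) retry=(0,0)

(re-executing from step 2 with the substitution; state before step 2: counter=3 r=(0,3) succ=(0,0) retry=(0,0))
2 | Q LOAD | counter=3 r=(0,3) succ=(0,0) retry=(0,0)
3 | P LOAD | counter=3 r=(3,3) succ=(0,0) retry=(0,0)
4 | P CAS | counter=4 r=(3,3) succ=(1,0) retry=(0,0)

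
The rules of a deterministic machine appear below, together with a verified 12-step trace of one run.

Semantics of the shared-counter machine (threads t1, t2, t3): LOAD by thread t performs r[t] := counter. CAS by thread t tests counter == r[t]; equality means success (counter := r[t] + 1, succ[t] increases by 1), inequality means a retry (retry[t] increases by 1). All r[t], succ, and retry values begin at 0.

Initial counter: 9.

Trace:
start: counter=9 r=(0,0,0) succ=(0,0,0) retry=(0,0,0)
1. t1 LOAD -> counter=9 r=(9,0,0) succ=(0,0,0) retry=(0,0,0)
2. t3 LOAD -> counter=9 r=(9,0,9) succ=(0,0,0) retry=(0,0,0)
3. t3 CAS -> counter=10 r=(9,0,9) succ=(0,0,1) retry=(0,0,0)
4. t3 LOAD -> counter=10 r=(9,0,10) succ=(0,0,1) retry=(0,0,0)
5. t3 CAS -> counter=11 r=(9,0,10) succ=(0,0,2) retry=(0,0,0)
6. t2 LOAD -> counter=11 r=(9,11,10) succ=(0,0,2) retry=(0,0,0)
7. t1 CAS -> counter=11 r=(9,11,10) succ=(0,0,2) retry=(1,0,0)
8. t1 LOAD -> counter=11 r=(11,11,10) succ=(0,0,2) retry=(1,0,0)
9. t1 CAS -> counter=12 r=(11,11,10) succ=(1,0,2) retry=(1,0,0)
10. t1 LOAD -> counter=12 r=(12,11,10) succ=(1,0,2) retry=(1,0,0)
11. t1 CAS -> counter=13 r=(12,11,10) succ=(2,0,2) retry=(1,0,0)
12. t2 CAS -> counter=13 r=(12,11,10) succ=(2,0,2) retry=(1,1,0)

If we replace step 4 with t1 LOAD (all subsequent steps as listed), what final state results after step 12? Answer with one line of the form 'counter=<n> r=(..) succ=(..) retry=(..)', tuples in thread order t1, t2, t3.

(re-executing from step 4 with the substitution; state before step 4: counter=10 r=(9,0,9) succ=(0,0,1) retry=(0,0,0))
4. t1 LOAD -> counter=10 r=(10,0,9) succ=(0,0,1) retry=(0,0,0)
5. t3 CAS -> counter=10 r=(10,0,9) succ=(0,0,1) retry=(0,0,1)
6. t2 LOAD -> counter=10 r=(10,10,9) succ=(0,0,1) retry=(0,0,1)
7. t1 CAS -> counter=11 r=(10,10,9) succ=(1,0,1) retry=(0,0,1)
8. t1 LOAD -> counter=11 r=(11,10,9) succ=(1,0,1) retry=(0,0,1)
9. t1 CAS -> counter=12 r=(11,10,9) succ=(2,0,1) retry=(0,0,1)
10. t1 LOAD -> counter=12 r=(12,10,9) succ=(2,0,1) retry=(0,0,1)
11. t1 CAS -> counter=13 r=(12,10,9) succ=(3,0,1) retry=(0,0,1)
12. t2 CAS -> counter=13 r=(12,10,9) succ=(3,0,1) retry=(0,1,1)

counter=13 r=(12,10,9) succ=(3,0,1) retry=(0,1,1)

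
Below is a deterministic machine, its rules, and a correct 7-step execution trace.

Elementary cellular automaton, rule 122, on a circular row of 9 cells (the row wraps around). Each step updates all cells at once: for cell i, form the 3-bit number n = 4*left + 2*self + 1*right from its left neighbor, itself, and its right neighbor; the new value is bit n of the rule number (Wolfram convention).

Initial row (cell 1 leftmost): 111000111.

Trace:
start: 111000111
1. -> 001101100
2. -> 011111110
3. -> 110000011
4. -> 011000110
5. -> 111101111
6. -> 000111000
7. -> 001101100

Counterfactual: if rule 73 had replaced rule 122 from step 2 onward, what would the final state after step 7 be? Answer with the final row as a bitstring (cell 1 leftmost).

(re-executing steps 2..7 under rule 73; state before step 2: 001101100)
2. -> 101101101
3. -> 101101101
4. -> 101101101
5. -> 101101101
6. -> 101101101
7. -> 101101101

101101101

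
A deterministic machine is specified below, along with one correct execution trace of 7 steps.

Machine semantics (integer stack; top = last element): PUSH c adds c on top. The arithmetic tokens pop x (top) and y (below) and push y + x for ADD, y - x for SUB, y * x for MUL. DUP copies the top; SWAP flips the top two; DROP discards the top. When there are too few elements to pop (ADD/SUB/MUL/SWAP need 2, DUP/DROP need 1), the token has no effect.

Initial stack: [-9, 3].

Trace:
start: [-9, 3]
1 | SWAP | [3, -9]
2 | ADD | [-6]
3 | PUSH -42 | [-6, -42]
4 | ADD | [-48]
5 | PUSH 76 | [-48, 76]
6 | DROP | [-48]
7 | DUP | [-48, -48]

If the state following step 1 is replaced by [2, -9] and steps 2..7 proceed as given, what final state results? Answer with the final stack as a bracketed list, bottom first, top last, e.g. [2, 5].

state after step 1 := [2, -9]
2 | ADD | [-7]
3 | PUSH -42 | [-7, -42]
4 | ADD | [-49]
5 | PUSH 76 | [-49, 76]
6 | DROP | [-49]
7 | DUP | [-49, -49]

[-49, -49]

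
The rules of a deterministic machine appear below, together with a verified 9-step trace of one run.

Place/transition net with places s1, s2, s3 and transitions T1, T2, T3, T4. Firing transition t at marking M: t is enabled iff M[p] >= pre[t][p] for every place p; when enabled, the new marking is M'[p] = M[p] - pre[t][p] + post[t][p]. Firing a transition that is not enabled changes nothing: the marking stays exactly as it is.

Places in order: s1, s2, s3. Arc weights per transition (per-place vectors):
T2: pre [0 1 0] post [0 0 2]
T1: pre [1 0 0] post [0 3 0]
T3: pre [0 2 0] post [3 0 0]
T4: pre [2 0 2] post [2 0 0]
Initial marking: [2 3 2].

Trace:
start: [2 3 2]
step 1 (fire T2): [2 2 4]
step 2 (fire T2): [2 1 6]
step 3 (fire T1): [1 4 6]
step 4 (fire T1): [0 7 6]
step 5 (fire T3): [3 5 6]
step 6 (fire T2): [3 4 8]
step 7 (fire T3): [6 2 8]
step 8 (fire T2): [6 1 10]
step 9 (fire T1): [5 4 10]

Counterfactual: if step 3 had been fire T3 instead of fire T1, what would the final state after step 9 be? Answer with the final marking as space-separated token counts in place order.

3 3 10

(re-executing from step 3 with the substitution; state before step 3: [2 1 6])
step 3 (fire T3): [2 1 6]
step 4 (fire T1): [1 4 6]
step 5 (fire T3): [4 2 6]
step 6 (fire T2): [4 1 8]
step 7 (fire T3): [4 1 8]
step 8 (fire T2): [4 0 10]
step 9 (fire T1): [3 3 10]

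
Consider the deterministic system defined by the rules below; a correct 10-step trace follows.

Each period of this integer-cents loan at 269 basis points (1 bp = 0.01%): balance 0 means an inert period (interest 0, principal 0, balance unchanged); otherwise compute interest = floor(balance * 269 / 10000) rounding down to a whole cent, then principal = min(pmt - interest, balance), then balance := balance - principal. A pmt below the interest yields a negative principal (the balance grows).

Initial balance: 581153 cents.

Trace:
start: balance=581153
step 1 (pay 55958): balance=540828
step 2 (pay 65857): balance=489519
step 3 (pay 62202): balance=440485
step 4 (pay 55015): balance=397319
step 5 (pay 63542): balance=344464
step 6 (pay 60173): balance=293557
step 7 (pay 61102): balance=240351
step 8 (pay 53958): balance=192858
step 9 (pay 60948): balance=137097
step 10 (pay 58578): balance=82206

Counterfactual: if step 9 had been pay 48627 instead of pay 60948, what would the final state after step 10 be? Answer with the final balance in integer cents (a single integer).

(re-executing from step 9 with the substitution; state before step 9: balance=192858)
step 9 (pay 48627): balance=149418
step 10 (pay 58578): balance=94859

94859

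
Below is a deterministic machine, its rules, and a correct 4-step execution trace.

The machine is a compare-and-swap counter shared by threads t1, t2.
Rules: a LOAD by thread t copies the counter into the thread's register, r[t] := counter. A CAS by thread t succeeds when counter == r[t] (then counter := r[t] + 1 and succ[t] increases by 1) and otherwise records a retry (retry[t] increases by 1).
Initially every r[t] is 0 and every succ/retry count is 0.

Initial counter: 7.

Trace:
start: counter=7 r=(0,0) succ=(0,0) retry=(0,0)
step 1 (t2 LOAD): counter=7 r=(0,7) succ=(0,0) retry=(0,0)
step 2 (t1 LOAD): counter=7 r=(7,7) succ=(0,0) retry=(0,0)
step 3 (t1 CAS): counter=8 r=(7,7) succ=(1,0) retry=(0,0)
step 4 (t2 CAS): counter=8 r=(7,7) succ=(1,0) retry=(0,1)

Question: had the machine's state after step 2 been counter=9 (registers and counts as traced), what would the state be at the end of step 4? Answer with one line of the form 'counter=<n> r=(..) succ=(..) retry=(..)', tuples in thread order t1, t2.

state after step 2 := counter=9 r=(7,7) succ=(0,0) retry=(0,0)
step 3 (t1 CAS): counter=9 r=(7,7) succ=(0,0) retry=(1,0)
step 4 (t2 CAS): counter=9 r=(7,7) succ=(0,0) retry=(1,1)

counter=9 r=(7,7) succ=(0,0) retry=(1,1)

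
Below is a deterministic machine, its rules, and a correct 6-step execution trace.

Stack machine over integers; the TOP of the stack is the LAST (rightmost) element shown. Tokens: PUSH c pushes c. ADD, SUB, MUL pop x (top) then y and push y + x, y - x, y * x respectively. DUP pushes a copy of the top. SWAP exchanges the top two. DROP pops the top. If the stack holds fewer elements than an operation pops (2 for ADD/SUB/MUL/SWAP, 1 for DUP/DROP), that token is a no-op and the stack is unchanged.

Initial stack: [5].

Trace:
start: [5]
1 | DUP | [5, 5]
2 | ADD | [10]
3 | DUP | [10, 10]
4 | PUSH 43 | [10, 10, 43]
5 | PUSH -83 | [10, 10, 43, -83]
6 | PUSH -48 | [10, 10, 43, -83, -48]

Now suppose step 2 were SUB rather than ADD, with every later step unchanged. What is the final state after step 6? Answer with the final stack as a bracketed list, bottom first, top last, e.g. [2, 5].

(re-executing from step 2 with the substitution; state before step 2: [5, 5])
2 | SUB | [0]
3 | DUP | [0, 0]
4 | PUSH 43 | [0, 0, 43]
5 | PUSH -83 | [0, 0, 43, -83]
6 | PUSH -48 | [0, 0, 43, -83, -48]

[0, 0, 43, -83, -48]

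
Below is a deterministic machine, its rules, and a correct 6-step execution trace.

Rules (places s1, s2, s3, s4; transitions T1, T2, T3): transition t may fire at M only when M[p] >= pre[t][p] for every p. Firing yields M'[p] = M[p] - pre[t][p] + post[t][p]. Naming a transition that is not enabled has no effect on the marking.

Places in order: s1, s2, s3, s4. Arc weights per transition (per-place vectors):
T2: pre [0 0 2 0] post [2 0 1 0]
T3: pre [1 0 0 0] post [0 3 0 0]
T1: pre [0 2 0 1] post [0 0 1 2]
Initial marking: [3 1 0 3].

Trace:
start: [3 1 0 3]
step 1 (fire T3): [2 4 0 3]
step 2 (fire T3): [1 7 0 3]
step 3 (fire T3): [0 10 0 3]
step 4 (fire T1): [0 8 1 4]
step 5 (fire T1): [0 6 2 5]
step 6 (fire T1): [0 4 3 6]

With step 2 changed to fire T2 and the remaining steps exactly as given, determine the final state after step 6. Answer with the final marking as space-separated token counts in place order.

(re-executing from step 2 with the substitution; state before step 2: [2 4 0 3])
step 2 (fire T2): [2 4 0 3]
step 3 (fire T3): [1 7 0 3]
step 4 (fire T1): [1 5 1 4]
step 5 (fire T1): [1 3 2 5]
step 6 (fire T1): [1 1 3 6]

1 1 3 6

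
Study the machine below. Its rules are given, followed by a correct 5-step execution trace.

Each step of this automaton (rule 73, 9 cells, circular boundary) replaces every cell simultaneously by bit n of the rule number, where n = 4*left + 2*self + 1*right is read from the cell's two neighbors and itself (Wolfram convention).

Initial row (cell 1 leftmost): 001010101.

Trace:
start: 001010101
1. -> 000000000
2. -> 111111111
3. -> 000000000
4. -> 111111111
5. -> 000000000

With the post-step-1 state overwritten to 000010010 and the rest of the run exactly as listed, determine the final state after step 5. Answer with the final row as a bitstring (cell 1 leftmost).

state after step 1 := 000010010
2. -> 111000000
3. -> 101011110
4. -> 000010010
5. -> 111000000

111000000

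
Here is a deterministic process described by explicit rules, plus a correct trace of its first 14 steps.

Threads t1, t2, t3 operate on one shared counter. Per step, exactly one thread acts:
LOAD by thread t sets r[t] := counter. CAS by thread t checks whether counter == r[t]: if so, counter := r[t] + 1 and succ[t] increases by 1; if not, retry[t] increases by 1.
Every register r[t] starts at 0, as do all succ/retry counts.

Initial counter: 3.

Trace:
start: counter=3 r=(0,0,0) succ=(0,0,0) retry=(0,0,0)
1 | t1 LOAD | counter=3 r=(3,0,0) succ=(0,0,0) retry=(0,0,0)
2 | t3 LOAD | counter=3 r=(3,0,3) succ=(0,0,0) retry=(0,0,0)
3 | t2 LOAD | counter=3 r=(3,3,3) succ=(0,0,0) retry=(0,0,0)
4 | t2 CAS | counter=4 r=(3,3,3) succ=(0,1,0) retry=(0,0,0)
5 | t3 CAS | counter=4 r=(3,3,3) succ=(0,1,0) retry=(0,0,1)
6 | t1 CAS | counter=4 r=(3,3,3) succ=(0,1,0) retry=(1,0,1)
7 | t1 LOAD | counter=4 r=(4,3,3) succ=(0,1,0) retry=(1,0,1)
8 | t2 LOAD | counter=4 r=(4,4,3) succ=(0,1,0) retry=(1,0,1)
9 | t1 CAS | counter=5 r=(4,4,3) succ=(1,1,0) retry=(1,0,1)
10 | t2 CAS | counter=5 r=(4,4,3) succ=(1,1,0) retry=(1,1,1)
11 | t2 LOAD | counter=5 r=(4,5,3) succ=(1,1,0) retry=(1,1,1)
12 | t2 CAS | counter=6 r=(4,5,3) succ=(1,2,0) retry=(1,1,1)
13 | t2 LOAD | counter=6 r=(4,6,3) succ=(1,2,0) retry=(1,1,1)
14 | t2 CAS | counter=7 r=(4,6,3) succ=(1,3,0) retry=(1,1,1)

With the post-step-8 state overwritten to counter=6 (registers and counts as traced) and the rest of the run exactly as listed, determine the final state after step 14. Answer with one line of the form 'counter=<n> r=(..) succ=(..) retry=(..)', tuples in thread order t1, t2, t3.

state after step 8 := counter=6 r=(4,4,3) succ=(0,1,0) retry=(1,0,1)
9 | t1 CAS | counter=6 r=(4,4,3) succ=(0,1,0) retry=(2,0,1)
10 | t2 CAS | counter=6 r=(4,4,3) succ=(0,1,0) retry=(2,1,1)
11 | t2 LOAD | counter=6 r=(4,6,3) succ=(0,1,0) retry=(2,1,1)
12 | t2 CAS | counter=7 r=(4,6,3) succ=(0,2,0) retry=(2,1,1)
13 | t2 LOAD | counter=7 r=(4,7,3) succ=(0,2,0) retry=(2,1,1)
14 | t2 CAS | counter=8 r=(4,7,3) succ=(0,3,0) retry=(2,1,1)

counter=8 r=(4,7,3) succ=(0,3,0) retry=(2,1,1)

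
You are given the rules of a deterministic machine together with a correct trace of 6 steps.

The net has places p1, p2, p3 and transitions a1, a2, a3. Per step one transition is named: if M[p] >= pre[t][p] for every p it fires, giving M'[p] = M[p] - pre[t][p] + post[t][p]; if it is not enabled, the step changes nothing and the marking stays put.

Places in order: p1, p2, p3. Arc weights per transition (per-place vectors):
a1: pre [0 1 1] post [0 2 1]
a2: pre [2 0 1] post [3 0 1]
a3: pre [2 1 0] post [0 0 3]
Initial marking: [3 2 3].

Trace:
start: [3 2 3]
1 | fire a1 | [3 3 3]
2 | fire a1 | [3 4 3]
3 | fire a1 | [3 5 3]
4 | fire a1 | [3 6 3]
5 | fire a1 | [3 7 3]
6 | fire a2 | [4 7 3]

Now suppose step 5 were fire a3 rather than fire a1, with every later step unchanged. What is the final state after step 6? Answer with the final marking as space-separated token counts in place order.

1 5 6

(re-executing from step 5 with the substitution; state before step 5: [3 6 3])
5 | fire a3 | [1 5 6]
6 | fire a2 | [1 5 6]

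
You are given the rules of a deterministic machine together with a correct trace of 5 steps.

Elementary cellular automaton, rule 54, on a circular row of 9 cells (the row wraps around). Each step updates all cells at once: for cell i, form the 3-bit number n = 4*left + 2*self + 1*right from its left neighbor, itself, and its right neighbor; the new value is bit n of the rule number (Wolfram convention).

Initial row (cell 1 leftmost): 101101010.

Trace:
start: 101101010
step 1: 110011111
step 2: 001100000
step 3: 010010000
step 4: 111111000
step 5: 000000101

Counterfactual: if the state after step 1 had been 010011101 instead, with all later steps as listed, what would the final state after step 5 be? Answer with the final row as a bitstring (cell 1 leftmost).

001000001

state after step 1 := 010011101
step 2: 111100011
step 3: 000010100
step 4: 000111110
step 5: 001000001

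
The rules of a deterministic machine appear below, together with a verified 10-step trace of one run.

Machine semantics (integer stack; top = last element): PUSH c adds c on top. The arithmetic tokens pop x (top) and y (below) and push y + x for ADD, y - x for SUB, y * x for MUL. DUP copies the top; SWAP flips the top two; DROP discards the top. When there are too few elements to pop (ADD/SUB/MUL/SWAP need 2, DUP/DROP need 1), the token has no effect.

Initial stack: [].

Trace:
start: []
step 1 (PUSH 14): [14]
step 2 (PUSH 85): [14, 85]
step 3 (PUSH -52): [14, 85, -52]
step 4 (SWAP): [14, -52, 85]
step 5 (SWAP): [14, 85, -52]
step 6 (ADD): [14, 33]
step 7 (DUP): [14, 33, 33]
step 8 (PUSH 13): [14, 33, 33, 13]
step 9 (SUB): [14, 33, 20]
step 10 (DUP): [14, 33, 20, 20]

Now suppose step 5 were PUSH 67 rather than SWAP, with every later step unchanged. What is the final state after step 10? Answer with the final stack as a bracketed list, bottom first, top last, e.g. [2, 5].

(re-executing from step 5 with the substitution; state before step 5: [14, -52, 85])
step 5 (PUSH 67): [14, -52, 85, 67]
step 6 (ADD): [14, -52, 152]
step 7 (DUP): [14, -52, 152, 152]
step 8 (PUSH 13): [14, -52, 152, 152, 13]
step 9 (SUB): [14, -52, 152, 139]
step 10 (DUP): [14, -52, 152, 139, 139]

[14, -52, 152, 139, 139]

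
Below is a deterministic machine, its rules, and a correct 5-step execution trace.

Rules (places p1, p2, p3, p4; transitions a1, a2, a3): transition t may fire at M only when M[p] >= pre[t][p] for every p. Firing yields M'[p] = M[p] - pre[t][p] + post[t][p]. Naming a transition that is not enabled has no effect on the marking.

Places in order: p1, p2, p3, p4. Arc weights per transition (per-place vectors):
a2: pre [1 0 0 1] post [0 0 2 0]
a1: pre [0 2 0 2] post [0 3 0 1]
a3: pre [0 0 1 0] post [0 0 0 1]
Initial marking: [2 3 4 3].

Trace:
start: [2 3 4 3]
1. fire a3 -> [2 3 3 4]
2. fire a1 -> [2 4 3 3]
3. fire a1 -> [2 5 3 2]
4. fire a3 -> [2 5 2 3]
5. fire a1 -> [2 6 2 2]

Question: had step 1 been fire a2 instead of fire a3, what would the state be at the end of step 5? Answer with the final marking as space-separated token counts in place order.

1 5 5 1

(re-executing from step 1 with the substitution; state before step 1: [2 3 4 3])
1. fire a2 -> [1 3 6 2]
2. fire a1 -> [1 4 6 1]
3. fire a1 -> [1 4 6 1]
4. fire a3 -> [1 4 5 2]
5. fire a1 -> [1 5 5 1]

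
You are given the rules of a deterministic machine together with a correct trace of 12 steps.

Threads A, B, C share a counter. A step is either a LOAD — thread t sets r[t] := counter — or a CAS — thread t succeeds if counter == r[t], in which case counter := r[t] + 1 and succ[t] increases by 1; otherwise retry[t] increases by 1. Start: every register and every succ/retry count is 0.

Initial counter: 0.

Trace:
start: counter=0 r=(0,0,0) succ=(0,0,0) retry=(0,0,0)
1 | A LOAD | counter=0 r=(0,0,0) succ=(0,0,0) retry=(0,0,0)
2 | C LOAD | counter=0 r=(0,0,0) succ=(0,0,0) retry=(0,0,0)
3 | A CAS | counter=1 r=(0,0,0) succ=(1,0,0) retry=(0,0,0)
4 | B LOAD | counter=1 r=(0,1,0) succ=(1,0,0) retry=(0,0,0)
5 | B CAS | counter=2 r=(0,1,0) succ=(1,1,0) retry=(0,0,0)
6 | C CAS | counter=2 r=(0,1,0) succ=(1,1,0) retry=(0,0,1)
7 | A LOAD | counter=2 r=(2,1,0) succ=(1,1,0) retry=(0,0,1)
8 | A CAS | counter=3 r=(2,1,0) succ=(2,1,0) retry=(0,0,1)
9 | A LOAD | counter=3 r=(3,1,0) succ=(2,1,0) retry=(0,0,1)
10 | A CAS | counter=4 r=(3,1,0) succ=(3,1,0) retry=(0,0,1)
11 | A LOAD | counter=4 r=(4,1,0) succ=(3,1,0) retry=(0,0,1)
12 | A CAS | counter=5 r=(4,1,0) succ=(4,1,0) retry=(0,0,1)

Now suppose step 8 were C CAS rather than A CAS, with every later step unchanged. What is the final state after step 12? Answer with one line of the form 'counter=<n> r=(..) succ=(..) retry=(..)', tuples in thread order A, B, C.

(re-executing from step 8 with the substitution; state before step 8: counter=2 r=(2,1,0) succ=(1,1,0) retry=(0,0,1))
8 | C CAS | counter=2 r=(2,1,0) succ=(1,1,0) retry=(0,0,2)
9 | A LOAD | counter=2 r=(2,1,0) succ=(1,1,0) retry=(0,0,2)
10 | A CAS | counter=3 r=(2,1,0) succ=(2,1,0) retry=(0,0,2)
11 | A LOAD | counter=3 r=(3,1,0) succ=(2,1,0) retry=(0,0,2)
12 | A CAS | counter=4 r=(3,1,0) succ=(3,1,0) retry=(0,0,2)

counter=4 r=(3,1,0) succ=(3,1,0) retry=(0,0,2)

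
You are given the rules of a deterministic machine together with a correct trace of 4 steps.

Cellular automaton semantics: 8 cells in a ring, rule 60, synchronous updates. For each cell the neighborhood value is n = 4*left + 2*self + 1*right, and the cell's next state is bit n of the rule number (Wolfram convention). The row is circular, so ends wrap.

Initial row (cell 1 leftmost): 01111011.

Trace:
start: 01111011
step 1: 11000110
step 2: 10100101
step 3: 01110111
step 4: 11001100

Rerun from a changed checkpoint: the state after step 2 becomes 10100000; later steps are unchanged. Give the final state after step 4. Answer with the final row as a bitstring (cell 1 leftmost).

10001000

state after step 2 := 10100000
step 3: 11110000
step 4: 10001000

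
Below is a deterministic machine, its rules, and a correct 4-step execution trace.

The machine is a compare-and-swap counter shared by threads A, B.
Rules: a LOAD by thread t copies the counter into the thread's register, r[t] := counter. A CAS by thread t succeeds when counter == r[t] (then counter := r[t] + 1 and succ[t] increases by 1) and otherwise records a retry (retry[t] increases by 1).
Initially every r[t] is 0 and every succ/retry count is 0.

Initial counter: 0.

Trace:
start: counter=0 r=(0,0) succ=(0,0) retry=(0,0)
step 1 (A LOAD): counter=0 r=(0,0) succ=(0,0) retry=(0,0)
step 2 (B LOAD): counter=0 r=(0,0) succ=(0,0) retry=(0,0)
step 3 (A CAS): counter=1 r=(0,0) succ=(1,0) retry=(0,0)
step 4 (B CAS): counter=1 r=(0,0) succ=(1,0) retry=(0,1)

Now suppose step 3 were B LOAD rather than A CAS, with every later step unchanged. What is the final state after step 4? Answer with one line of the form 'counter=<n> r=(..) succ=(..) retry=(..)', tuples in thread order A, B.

(re-executing from step 3 with the substitution; state before step 3: counter=0 r=(0,0) succ=(0,0) retry=(0,0))
step 3 (B LOAD): counter=0 r=(0,0) succ=(0,0) retry=(0,0)
step 4 (B CAS): counter=1 r=(0,0) succ=(0,1) retry=(0,0)

counter=1 r=(0,0) succ=(0,1) retry=(0,0)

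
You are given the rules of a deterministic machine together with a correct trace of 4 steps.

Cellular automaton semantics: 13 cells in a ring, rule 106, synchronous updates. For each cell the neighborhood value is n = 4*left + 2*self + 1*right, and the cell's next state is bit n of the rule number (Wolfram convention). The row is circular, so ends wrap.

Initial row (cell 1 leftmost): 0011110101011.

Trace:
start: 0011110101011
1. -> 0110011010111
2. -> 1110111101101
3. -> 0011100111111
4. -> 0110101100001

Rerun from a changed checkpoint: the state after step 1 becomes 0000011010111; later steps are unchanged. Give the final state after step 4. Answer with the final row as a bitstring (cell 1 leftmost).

0011101100010

state after step 1 := 0000011010111
2. -> 0000111101101
3. -> 0001100111110
4. -> 0011101100010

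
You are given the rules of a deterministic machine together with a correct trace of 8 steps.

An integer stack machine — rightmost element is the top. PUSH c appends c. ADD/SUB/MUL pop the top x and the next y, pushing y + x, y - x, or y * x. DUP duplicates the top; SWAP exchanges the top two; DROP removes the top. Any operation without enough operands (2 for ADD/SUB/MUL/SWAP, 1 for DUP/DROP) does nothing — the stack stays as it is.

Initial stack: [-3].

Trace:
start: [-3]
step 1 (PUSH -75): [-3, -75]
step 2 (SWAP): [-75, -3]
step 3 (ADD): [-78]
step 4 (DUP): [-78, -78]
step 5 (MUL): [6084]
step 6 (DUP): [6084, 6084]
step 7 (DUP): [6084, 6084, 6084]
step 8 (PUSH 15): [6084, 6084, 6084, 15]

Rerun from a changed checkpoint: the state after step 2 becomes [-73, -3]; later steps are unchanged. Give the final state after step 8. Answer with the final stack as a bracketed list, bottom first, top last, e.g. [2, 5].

[5776, 5776, 5776, 15]

state after step 2 := [-73, -3]
step 3 (ADD): [-76]
step 4 (DUP): [-76, -76]
step 5 (MUL): [5776]
step 6 (DUP): [5776, 5776]
step 7 (DUP): [5776, 5776, 5776]
step 8 (PUSH 15): [5776, 5776, 5776, 15]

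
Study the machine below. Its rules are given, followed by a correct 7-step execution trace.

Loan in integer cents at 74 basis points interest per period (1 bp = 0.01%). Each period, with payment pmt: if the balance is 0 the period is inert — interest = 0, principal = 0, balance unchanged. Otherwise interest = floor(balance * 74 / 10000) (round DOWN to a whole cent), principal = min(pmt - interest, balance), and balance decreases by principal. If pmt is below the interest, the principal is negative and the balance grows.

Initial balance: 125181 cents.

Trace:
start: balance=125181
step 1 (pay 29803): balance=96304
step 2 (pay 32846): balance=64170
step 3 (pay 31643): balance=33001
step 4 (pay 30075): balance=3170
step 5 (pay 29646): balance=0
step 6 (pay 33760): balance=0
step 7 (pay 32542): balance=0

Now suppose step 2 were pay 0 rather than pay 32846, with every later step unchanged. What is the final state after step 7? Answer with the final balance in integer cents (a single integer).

0

(re-executing from step 2 with the substitution; state before step 2: balance=96304)
step 2 (pay 0): balance=97016
step 3 (pay 31643): balance=66090
step 4 (pay 30075): balance=36504
step 5 (pay 29646): balance=7128
step 6 (pay 33760): balance=0
step 7 (pay 32542): balance=0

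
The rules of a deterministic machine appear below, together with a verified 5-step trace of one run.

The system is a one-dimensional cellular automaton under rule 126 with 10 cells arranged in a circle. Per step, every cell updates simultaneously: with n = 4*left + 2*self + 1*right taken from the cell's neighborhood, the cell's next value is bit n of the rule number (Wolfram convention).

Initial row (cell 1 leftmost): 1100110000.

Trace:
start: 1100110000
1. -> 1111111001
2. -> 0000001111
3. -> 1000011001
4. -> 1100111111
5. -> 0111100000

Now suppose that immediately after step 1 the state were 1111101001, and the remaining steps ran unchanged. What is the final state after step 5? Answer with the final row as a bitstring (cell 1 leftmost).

0000011110

state after step 1 := 1111101001
2. -> 0000111111
3. -> 1001100001
4. -> 1111110011
5. -> 0000011110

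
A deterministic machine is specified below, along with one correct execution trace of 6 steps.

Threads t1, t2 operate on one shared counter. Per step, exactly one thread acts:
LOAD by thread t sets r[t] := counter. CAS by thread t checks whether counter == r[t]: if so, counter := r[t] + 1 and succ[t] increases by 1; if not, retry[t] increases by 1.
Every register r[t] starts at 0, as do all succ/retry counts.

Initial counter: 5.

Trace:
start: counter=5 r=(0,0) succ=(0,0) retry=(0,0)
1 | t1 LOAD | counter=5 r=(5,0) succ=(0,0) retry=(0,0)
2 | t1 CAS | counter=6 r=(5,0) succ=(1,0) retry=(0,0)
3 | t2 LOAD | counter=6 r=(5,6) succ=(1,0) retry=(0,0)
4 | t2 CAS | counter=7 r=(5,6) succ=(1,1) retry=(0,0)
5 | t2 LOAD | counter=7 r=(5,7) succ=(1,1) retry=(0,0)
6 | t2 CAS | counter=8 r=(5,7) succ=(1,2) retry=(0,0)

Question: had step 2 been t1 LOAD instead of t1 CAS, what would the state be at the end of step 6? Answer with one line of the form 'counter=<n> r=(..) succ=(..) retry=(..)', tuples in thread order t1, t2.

counter=7 r=(5,6) succ=(0,2) retry=(0,0)

(re-executing from step 2 with the substitution; state before step 2: counter=5 r=(5,0) succ=(0,0) retry=(0,0))
2 | t1 LOAD | counter=5 r=(5,0) succ=(0,0) retry=(0,0)
3 | t2 LOAD | counter=5 r=(5,5) succ=(0,0) retry=(0,0)
4 | t2 CAS | counter=6 r=(5,5) succ=(0,1) retry=(0,0)
5 | t2 LOAD | counter=6 r=(5,6) succ=(0,1) retry=(0,0)
6 | t2 CAS | counter=7 r=(5,6) succ=(0,2) retry=(0,0)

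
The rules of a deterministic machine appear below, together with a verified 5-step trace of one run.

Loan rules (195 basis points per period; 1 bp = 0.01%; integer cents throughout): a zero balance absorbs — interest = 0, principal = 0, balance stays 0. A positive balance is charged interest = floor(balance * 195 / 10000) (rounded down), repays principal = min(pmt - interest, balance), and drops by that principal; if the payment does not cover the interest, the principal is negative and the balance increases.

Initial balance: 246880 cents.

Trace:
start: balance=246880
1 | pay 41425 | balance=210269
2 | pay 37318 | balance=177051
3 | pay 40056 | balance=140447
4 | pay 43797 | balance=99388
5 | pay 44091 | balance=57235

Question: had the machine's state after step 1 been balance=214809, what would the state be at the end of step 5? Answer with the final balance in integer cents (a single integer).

62138

state after step 1 := balance=214809
2 | pay 37318 | balance=181679
3 | pay 40056 | balance=145165
4 | pay 43797 | balance=104198
5 | pay 44091 | balance=62138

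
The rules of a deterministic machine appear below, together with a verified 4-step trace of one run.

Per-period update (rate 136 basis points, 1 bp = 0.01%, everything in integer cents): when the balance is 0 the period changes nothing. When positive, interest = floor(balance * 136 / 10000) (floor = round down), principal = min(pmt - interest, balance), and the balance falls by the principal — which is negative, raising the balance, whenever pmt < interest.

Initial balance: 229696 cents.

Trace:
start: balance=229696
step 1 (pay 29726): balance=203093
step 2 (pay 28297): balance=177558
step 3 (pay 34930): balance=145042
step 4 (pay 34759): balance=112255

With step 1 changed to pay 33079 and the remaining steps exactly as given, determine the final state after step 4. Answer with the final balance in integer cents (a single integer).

108763

(re-executing from step 1 with the substitution; state before step 1: balance=229696)
step 1 (pay 33079): balance=199740
step 2 (pay 28297): balance=174159
step 3 (pay 34930): balance=141597
step 4 (pay 34759): balance=108763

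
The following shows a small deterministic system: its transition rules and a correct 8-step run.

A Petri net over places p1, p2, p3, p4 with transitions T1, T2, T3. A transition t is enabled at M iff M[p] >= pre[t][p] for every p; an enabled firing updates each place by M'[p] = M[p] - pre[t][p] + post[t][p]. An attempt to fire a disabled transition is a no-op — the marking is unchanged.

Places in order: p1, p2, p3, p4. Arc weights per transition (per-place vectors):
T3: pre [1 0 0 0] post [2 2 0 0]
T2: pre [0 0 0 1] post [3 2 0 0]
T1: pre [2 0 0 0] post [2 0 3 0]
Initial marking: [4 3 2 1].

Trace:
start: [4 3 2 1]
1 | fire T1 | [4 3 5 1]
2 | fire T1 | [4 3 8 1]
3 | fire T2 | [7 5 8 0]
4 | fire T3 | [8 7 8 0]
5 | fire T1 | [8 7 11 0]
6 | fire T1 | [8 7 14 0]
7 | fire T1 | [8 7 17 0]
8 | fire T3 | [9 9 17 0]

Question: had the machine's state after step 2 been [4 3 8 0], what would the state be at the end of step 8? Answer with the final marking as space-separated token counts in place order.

state after step 2 := [4 3 8 0]
3 | fire T2 | [4 3 8 0]
4 | fire T3 | [5 5 8 0]
5 | fire T1 | [5 5 11 0]
6 | fire T1 | [5 5 14 0]
7 | fire T1 | [5 5 17 0]
8 | fire T3 | [6 7 17 0]

6 7 17 0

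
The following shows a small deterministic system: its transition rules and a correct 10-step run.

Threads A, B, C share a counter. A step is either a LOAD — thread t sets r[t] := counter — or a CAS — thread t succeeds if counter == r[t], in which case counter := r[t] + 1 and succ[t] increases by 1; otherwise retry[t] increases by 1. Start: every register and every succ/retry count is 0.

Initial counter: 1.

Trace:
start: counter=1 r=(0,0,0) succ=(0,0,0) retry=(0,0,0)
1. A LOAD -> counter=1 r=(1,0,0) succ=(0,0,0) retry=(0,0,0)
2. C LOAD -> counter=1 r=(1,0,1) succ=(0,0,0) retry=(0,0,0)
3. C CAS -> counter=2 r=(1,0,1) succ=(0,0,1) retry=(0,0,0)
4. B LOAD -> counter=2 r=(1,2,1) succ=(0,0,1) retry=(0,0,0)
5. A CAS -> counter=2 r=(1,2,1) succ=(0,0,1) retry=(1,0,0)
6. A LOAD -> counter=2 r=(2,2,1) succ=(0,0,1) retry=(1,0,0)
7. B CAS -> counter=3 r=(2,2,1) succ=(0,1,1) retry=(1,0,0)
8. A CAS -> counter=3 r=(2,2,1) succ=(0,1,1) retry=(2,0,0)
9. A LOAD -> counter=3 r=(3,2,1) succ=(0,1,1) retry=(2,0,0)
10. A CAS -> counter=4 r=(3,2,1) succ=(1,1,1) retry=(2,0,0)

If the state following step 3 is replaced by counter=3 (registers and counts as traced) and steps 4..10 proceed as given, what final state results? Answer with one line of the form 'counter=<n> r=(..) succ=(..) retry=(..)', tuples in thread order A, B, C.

state after step 3 := counter=3 r=(1,0,1) succ=(0,0,1) retry=(0,0,0)
4. B LOAD -> counter=3 r=(1,3,1) succ=(0,0,1) retry=(0,0,0)
5. A CAS -> counter=3 r=(1,3,1) succ=(0,0,1) retry=(1,0,0)
6. A LOAD -> counter=3 r=(3,3,1) succ=(0,0,1) retry=(1,0,0)
7. B CAS -> counter=4 r=(3,3,1) succ=(0,1,1) retry=(1,0,0)
8. A CAS -> counter=4 r=(3,3,1) succ=(0,1,1) retry=(2,0,0)
9. A LOAD -> counter=4 r=(4,3,1) succ=(0,1,1) retry=(2,0,0)
10. A CAS -> counter=5 r=(4,3,1) succ=(1,1,1) retry=(2,0,0)

counter=5 r=(4,3,1) succ=(1,1,1) retry=(2,0,0)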